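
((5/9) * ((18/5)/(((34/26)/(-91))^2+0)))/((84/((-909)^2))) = 55065293829/578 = 95268674.44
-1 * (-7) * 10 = 70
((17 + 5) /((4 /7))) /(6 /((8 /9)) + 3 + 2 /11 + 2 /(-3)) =5082 /1223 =4.16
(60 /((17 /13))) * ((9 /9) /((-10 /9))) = -702 /17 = -41.29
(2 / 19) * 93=186 / 19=9.79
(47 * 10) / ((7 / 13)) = 6110 / 7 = 872.86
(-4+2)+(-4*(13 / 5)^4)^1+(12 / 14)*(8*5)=-658458 / 4375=-150.50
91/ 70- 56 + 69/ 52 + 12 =-10757/ 260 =-41.37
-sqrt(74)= -8.60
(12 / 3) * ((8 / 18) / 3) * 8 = 128 / 27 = 4.74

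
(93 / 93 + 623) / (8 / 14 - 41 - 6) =-336 / 25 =-13.44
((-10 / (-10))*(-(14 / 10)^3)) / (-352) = 343 / 44000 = 0.01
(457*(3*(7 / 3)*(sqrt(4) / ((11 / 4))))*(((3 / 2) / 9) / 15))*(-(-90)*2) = 51184 / 11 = 4653.09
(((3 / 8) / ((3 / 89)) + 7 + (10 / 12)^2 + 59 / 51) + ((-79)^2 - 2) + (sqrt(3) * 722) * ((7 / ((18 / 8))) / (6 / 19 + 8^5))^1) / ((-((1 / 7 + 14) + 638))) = -53626909 / 5587560 - 1344364 * sqrt(3) / 12789719415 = -9.60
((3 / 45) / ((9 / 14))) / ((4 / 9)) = 7 / 30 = 0.23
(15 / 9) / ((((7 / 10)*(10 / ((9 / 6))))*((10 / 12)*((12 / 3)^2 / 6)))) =9 / 56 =0.16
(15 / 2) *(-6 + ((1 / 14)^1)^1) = -1245 / 28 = -44.46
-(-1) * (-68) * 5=-340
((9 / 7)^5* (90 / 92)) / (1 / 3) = 7971615 / 773122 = 10.31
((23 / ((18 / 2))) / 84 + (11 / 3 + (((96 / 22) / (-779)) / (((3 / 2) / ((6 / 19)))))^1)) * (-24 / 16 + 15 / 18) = -454911593 / 184627674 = -2.46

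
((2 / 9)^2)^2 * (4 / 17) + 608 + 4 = 68260708 / 111537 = 612.00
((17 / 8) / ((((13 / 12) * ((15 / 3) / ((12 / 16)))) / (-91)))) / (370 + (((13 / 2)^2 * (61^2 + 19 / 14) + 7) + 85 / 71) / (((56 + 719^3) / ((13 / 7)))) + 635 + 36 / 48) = -30776421581003 / 1156056402987193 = -0.03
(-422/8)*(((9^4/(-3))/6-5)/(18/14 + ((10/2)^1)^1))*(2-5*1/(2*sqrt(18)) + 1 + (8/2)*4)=20738557/352-5457515*sqrt(2)/4224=57089.16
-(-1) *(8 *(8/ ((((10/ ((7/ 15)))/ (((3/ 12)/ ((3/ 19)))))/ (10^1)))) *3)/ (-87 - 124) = -2128/ 3165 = -0.67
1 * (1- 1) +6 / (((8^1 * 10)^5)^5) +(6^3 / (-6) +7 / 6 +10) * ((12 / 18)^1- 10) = 394034259330643196630794240000000000000000000000027 / 1700051933833072276930560000000000000000000000000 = 231.78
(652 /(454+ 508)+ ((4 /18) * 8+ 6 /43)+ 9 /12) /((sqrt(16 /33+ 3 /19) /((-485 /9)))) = -1207988045 * sqrt(252681) /2700620676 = -224.85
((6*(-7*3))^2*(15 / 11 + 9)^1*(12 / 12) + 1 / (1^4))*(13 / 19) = 112575.96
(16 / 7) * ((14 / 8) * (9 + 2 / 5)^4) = 19518724 / 625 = 31229.96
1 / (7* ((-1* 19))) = -1 / 133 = -0.01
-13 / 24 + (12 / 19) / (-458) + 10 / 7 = 647291 / 730968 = 0.89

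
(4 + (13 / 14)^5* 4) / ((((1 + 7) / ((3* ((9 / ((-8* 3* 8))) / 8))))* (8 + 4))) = -2727351 / 2202927104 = -0.00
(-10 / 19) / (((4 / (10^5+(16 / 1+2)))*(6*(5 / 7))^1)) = -350063 / 114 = -3070.73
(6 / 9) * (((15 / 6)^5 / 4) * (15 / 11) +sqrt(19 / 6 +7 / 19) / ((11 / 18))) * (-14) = -109375 / 352 - 28 * sqrt(45942) / 209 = -339.44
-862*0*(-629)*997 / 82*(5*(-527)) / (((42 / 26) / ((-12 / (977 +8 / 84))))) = 0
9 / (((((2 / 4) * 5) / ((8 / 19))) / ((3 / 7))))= 432 / 665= 0.65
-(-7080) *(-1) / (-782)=3540 / 391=9.05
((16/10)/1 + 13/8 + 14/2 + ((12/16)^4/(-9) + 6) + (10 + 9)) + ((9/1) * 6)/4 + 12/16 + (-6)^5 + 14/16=-9888877/1280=-7725.69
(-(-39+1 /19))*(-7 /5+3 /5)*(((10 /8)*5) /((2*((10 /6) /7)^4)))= -14391594 /475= -30298.09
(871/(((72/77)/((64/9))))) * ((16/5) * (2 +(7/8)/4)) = 19047028/405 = 47029.70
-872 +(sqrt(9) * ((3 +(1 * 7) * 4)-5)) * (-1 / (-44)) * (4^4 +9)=-8849 / 22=-402.23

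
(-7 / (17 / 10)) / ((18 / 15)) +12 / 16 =-547 / 204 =-2.68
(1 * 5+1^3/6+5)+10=121/6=20.17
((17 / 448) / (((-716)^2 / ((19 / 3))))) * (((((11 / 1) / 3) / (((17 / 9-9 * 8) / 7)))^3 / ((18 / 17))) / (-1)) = 358117529 / 16486333921753088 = 0.00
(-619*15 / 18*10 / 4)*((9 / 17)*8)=-5461.76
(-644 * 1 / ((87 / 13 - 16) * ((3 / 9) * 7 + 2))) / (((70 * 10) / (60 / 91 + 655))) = 823377 / 55055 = 14.96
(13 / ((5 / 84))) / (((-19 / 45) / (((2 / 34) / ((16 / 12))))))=-7371 / 323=-22.82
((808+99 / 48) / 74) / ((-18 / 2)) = -12961 / 10656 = -1.22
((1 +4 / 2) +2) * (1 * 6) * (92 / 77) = 35.84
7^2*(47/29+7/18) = 51401/522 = 98.47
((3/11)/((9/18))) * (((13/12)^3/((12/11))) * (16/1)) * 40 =10985/27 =406.85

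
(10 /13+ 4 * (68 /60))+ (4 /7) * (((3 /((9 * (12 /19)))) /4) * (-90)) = -4049 /2730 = -1.48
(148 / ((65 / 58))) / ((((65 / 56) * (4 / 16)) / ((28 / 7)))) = 7691264 / 4225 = 1820.42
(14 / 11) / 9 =14 / 99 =0.14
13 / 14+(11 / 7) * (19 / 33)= 11 / 6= 1.83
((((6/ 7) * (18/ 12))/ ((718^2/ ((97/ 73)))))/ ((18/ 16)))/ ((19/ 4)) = 776/ 1251305629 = 0.00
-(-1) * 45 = 45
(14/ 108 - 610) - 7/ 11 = -362641/ 594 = -610.51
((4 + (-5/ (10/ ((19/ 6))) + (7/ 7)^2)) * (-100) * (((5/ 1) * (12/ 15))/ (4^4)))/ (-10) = 205/ 384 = 0.53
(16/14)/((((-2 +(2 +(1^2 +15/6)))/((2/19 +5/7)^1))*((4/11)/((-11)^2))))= 580316/6517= 89.05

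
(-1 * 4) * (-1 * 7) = 28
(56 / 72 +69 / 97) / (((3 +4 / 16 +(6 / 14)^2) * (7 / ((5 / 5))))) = 36400 / 587529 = 0.06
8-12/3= 4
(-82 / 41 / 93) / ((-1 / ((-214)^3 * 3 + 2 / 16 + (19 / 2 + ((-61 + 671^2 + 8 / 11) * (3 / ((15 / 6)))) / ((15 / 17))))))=-63335308489 / 102300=-619113.47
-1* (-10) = 10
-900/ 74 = -450/ 37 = -12.16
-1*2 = -2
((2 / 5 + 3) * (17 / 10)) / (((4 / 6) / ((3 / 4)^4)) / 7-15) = -491589 / 1250150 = -0.39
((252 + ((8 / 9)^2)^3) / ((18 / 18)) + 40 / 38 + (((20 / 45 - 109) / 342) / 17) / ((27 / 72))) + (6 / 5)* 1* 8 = 225809397724 / 858277215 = 263.10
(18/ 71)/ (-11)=-18/ 781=-0.02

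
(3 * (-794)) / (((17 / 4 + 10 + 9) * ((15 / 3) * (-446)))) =1588 / 34565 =0.05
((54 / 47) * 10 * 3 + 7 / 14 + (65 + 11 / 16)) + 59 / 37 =2845009 / 27824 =102.25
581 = 581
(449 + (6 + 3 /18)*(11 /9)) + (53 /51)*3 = 421963 /918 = 459.65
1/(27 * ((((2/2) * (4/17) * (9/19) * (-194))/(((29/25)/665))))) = -493/164997000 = -0.00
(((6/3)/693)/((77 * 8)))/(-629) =-1/134256276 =-0.00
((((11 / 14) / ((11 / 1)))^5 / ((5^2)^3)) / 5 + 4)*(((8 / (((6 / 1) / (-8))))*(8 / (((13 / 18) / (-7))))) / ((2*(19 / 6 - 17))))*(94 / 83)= -2274995520013536 / 16798934140625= -135.42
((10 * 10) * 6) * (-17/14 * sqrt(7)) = -5100 * sqrt(7)/7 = -1927.62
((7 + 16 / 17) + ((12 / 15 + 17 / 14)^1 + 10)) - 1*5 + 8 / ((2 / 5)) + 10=53497 / 1190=44.96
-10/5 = -2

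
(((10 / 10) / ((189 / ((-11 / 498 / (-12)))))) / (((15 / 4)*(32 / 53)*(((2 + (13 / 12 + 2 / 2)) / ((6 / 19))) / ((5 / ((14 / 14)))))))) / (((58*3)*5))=583 / 304943985360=0.00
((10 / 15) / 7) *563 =1126 / 21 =53.62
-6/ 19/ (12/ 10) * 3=-15/ 19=-0.79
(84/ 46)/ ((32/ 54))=3.08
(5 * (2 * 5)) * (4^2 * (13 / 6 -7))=-11600 / 3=-3866.67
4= 4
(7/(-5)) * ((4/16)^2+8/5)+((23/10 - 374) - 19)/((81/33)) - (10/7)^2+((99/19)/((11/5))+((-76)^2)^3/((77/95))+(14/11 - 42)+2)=26295446831514170903/110602800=237746664926.33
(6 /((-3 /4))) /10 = -0.80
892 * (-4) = -3568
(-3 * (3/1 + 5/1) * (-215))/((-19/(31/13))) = -159960/247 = -647.61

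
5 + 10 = 15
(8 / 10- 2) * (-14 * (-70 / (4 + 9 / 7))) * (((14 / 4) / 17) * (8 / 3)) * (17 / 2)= -38416 / 37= -1038.27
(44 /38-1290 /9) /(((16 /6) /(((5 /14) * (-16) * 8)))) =324160 /133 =2437.29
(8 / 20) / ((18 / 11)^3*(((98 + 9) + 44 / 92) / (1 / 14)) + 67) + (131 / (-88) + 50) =4351929154703 / 89709367880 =48.51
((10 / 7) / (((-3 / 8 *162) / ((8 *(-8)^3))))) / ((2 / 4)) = 192.64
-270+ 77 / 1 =-193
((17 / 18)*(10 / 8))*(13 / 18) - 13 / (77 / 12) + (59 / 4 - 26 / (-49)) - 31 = -11800321 / 698544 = -16.89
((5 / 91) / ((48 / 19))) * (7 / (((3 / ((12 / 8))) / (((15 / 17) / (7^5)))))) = 475 / 118859104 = 0.00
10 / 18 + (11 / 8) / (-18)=23 / 48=0.48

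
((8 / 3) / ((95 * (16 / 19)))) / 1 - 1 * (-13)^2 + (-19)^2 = 5761 / 30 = 192.03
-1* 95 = -95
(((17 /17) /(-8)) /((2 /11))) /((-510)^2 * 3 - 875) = -11 /12470800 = -0.00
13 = 13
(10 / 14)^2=25 / 49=0.51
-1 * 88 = -88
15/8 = 1.88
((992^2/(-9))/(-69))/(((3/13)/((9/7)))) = 12792832/1449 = 8828.73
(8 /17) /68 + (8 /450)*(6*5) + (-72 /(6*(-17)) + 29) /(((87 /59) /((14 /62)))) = 6611161 /1299055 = 5.09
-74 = -74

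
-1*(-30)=30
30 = 30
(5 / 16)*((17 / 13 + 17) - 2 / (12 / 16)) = 4.89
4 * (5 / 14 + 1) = 38 / 7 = 5.43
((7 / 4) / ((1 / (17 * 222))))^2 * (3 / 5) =26171652.15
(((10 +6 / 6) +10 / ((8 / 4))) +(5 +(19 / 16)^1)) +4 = 419 / 16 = 26.19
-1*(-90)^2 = -8100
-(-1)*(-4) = -4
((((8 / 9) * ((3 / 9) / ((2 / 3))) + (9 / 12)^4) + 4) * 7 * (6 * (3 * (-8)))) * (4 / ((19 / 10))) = -383915 / 38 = -10103.03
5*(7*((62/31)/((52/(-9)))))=-12.12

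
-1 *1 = -1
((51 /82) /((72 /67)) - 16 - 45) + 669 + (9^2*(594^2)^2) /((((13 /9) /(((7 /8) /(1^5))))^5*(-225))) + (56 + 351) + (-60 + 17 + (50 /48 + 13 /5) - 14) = -2849409030704241758767 /779418265600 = -3655815056.52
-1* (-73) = 73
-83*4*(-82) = 27224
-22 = -22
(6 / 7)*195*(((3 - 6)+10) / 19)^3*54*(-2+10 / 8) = -2321865 / 6859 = -338.51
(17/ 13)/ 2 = 17/ 26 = 0.65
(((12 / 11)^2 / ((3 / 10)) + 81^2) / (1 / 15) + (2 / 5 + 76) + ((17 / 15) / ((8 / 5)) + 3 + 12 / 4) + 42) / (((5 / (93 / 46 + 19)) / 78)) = 17997477974983 / 556600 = 32334671.17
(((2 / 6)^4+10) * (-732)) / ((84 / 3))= -49471 / 189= -261.75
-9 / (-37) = 9 / 37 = 0.24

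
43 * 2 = 86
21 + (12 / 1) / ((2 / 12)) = 93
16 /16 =1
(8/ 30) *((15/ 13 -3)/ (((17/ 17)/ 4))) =-128/ 65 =-1.97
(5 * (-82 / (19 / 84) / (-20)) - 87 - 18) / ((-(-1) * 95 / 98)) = -26754 / 1805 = -14.82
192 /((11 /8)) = 1536 /11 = 139.64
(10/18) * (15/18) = 25/54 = 0.46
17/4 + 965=3877/4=969.25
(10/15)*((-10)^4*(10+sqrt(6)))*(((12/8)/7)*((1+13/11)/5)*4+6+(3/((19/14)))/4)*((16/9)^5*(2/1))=141679394816000*sqrt(6)/86388687+1416793948160000/86388687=20417443.92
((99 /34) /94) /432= 11 /153408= 0.00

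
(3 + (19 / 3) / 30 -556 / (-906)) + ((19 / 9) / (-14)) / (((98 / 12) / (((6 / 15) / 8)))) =35648987 / 9322740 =3.82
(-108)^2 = 11664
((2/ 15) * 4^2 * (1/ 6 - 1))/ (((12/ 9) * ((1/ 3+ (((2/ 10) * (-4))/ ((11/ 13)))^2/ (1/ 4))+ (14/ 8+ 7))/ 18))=-871200/ 459517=-1.90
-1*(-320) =320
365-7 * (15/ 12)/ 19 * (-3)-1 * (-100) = 35445/ 76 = 466.38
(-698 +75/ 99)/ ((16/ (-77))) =161063/ 48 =3355.48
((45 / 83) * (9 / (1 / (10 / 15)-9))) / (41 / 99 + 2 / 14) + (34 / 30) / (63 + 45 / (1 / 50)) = -648905822 / 555779205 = -1.17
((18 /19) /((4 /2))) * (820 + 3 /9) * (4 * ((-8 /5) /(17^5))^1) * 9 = -2126304 /134886415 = -0.02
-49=-49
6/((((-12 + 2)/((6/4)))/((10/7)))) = -9/7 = -1.29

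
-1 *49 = -49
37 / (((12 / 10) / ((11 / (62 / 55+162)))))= 111925 / 53832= 2.08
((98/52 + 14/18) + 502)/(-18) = -118091/4212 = -28.04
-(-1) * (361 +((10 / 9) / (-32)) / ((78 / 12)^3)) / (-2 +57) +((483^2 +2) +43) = 507522726121 / 2175030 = 233340.56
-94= -94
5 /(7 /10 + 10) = 50 /107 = 0.47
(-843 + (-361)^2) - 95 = 129383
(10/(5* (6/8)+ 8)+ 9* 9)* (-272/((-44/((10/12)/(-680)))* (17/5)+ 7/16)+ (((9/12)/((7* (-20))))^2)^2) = -8232524366841231739/45140177419509760000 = -0.18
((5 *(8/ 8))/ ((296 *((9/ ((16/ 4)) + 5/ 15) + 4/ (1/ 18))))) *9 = 27/ 13246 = 0.00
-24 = -24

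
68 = 68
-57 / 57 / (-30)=1 / 30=0.03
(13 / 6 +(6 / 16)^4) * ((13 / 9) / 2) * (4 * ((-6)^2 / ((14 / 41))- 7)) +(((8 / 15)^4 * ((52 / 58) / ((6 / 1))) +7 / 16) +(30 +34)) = 43325078445203 / 63141120000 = 686.16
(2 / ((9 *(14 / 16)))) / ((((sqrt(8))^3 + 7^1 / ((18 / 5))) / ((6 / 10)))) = -96 / 164663 + 27648 *sqrt(2) / 5763205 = 0.01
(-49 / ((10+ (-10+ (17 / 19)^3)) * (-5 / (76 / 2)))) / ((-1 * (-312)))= 6385729 / 3832140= 1.67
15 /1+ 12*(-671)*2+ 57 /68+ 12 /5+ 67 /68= -1367206 /85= -16084.78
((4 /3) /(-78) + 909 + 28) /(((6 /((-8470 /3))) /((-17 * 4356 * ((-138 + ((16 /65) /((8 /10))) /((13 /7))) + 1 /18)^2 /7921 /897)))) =167759925282112959041785 /1923165883830789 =87231125.87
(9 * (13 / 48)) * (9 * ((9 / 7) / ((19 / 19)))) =3159 / 112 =28.21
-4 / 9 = -0.44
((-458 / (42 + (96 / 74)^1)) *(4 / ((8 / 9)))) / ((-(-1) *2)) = -8473 / 356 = -23.80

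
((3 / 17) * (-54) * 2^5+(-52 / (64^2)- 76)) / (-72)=6631645 / 1253376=5.29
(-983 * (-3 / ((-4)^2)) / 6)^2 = 966289 / 1024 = 943.64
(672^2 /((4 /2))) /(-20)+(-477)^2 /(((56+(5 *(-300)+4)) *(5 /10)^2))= -11921.62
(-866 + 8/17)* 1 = -14714/17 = -865.53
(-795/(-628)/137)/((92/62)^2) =763995/182052176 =0.00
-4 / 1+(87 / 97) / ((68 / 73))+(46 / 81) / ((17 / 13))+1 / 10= -6686107 / 2671380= -2.50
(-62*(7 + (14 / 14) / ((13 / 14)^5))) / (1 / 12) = -2333835000 / 371293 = -6285.70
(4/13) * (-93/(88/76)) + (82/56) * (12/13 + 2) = -20.43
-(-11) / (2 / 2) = 11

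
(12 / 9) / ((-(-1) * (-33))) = -4 / 99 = -0.04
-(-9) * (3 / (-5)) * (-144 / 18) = 216 / 5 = 43.20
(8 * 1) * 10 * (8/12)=160/3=53.33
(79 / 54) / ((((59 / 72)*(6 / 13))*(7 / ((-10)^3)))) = -2054000 / 3717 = -552.60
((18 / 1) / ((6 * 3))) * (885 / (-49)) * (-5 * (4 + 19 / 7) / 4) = 207975 / 1372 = 151.59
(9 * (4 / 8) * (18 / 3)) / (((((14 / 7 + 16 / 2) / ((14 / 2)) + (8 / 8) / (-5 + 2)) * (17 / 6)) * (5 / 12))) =20.88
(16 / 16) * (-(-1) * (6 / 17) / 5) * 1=6 / 85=0.07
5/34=0.15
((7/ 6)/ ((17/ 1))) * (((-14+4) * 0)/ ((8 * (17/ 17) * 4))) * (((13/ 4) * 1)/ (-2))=0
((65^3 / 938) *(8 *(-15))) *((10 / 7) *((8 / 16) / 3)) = -27462500 / 3283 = -8365.06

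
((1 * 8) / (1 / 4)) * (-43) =-1376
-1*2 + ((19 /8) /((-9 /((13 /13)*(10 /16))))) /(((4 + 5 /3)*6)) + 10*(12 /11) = 1918187 /215424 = 8.90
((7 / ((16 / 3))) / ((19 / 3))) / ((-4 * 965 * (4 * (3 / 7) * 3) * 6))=-49 / 28162560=-0.00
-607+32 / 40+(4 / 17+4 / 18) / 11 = -5100823 / 8415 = -606.16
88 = 88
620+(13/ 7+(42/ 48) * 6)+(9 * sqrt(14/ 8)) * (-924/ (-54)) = 77 * sqrt(7)+17559/ 28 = 830.83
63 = 63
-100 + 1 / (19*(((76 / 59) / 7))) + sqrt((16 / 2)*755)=-22.00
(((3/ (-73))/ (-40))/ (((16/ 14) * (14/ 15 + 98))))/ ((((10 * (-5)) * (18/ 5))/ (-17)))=0.00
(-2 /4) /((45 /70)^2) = -98 /81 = -1.21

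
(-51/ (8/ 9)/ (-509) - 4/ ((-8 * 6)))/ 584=2395/ 7134144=0.00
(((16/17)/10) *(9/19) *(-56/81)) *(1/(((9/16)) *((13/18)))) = -14336/188955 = -0.08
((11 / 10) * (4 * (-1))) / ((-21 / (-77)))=-242 / 15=-16.13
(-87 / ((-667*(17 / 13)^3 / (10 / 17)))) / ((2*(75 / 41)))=0.01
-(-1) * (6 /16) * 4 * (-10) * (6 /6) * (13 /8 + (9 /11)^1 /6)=-2325 /88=-26.42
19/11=1.73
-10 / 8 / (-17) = 5 / 68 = 0.07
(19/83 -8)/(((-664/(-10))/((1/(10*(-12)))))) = 215/220448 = 0.00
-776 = -776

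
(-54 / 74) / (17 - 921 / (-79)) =-2133 / 83768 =-0.03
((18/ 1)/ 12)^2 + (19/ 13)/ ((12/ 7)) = 121/ 39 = 3.10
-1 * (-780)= 780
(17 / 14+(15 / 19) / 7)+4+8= 3545 / 266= 13.33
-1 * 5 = -5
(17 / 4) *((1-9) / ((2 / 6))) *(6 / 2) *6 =-1836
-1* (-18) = 18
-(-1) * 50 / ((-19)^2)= 50 / 361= 0.14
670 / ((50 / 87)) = 5829 / 5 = 1165.80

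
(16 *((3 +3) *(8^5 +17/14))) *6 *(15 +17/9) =2231452416/7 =318778916.57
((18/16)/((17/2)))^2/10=81/46240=0.00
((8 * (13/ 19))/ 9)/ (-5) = -0.12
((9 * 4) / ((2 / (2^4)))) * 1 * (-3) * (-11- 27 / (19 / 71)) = 1836864 / 19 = 96677.05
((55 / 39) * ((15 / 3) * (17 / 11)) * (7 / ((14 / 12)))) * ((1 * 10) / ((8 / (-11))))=-899.04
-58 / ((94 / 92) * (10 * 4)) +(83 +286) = 367.58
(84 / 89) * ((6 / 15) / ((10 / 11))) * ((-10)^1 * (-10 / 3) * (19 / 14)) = 1672 / 89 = 18.79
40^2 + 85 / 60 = 19217 / 12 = 1601.42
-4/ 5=-0.80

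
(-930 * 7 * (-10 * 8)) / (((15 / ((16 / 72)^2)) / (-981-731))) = -237762560 / 81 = -2935340.25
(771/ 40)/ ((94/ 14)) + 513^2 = 494763117/ 1880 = 263171.87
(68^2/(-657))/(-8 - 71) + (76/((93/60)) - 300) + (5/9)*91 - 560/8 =-144982657/536331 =-270.32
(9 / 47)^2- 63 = -139086 / 2209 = -62.96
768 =768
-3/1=-3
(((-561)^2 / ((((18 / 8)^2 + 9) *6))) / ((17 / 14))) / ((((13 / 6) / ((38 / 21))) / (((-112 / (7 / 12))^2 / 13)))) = 30736121856 / 4225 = 7274821.74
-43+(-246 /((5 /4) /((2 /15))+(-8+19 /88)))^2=29237069 /1225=23867.00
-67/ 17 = -3.94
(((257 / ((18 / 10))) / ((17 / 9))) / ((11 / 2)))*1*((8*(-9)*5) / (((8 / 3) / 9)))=-3122550 / 187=-16698.13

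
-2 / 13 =-0.15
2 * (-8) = -16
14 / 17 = 0.82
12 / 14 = 6 / 7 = 0.86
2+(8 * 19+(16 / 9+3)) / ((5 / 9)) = 1421 / 5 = 284.20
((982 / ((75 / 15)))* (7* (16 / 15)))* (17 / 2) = 934864 / 75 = 12464.85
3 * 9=27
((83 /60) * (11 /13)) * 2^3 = 9.36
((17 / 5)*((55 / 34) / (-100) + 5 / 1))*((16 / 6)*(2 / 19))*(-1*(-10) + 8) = 40668 / 475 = 85.62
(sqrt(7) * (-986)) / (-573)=986 * sqrt(7) / 573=4.55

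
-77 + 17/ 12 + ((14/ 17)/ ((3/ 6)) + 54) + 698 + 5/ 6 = 46165/ 68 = 678.90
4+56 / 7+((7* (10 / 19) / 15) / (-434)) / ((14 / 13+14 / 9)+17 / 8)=12.00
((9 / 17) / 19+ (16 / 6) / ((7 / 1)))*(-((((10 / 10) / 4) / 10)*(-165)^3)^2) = -746091807924375 / 144704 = -5155986067.59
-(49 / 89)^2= -2401 / 7921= -0.30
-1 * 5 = -5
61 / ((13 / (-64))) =-3904 / 13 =-300.31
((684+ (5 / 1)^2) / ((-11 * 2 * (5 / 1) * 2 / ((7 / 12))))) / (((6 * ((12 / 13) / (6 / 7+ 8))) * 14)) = -285727 / 1330560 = -0.21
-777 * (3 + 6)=-6993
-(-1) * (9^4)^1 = 6561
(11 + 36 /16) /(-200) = -53 /800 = -0.07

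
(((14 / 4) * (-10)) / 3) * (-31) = 1085 / 3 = 361.67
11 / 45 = 0.24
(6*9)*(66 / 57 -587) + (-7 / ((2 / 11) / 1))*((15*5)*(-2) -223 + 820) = -1856109 / 38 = -48844.97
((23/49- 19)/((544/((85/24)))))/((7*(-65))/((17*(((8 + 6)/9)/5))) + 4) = 19295/13119456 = 0.00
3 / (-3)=-1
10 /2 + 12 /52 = 68 /13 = 5.23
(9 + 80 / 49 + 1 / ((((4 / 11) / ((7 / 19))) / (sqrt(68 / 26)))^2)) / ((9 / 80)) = 81664270 / 689871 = 118.38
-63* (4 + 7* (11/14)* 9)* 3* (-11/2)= 222453/4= 55613.25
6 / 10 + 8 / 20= 1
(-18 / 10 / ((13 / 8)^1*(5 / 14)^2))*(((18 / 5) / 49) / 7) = -5184 / 56875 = -0.09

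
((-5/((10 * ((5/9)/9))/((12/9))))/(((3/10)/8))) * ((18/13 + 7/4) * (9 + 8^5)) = -384670872/13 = -29590067.08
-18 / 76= -0.24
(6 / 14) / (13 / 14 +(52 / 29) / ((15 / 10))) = 522 / 2587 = 0.20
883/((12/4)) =883/3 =294.33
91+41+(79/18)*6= 475/3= 158.33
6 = 6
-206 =-206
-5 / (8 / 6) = -15 / 4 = -3.75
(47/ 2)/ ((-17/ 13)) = -611/ 34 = -17.97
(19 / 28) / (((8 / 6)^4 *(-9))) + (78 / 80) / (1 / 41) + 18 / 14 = 1477929 / 35840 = 41.24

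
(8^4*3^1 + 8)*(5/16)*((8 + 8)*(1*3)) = 184440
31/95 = 0.33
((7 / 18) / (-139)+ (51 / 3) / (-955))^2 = 2422509961 / 5709280148100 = 0.00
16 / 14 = 8 / 7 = 1.14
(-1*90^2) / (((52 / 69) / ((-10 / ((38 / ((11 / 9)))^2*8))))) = 1043625 / 75088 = 13.90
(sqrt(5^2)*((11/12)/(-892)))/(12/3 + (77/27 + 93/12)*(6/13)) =-2145/3712504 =-0.00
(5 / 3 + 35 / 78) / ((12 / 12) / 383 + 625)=21065 / 6223776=0.00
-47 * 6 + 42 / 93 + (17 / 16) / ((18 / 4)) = -627889 / 2232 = -281.31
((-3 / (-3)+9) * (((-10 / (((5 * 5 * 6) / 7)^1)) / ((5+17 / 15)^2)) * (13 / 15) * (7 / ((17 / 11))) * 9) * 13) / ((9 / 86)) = -544.44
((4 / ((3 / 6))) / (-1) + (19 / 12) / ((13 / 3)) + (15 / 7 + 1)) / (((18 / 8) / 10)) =-5450 / 273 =-19.96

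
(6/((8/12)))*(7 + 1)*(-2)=-144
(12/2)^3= 216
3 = 3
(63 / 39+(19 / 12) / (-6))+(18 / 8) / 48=10471 / 7488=1.40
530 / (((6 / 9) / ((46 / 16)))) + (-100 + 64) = 17997 / 8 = 2249.62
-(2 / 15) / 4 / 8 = -1 / 240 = -0.00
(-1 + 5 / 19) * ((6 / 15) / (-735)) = 4 / 9975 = 0.00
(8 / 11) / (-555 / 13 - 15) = -52 / 4125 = -0.01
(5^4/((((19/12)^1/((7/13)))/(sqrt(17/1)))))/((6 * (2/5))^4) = 2734375 * sqrt(17)/426816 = 26.41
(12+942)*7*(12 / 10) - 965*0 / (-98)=40068 / 5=8013.60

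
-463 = -463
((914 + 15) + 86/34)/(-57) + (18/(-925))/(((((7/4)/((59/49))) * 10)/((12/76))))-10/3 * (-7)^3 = 577468946426/512399125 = 1126.99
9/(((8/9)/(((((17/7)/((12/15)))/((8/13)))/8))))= 89505/14336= 6.24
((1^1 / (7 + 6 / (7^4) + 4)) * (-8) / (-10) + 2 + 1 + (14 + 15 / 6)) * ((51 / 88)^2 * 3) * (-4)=-40345590969 / 511433120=-78.89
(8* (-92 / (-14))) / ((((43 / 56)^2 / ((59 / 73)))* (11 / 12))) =78.62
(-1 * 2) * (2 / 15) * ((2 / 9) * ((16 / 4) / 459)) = -32 / 61965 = -0.00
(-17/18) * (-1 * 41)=697/18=38.72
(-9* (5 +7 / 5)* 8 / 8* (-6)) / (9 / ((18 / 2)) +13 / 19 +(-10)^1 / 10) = 32832 / 65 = 505.11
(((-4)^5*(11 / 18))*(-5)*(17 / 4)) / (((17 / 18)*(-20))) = -704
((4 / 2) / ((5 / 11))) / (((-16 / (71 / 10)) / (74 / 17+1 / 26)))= -1515921 / 176800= -8.57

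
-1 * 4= -4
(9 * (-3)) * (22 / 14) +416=2615 / 7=373.57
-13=-13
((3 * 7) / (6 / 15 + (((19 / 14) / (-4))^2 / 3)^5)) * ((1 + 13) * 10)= 1083437537600229448089600 / 147406498356042778541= 7350.00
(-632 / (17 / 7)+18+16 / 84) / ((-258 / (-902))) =-38970910 / 46053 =-846.22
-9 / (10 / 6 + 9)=-27 / 32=-0.84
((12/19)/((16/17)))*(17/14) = 0.81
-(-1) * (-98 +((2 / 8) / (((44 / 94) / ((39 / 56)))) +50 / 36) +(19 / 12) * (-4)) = -4549295 / 44352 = -102.57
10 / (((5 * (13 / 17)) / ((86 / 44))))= 731 / 143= 5.11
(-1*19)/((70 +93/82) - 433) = 1558/29673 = 0.05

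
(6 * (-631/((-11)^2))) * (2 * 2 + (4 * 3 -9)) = -26502/121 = -219.02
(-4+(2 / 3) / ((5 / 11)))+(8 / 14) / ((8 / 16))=-146 / 105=-1.39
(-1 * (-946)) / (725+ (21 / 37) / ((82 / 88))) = 1435082 / 1100749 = 1.30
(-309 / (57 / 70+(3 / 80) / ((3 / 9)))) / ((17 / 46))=-2653280 / 2941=-902.17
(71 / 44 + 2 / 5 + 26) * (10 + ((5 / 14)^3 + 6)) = 271350727 / 603680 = 449.49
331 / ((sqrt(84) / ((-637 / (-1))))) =23005.29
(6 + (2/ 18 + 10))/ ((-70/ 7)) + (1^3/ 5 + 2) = 53/ 90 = 0.59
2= 2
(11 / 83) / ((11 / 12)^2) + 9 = 8361 / 913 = 9.16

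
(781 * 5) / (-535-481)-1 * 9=-13049 / 1016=-12.84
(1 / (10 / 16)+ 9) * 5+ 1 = 54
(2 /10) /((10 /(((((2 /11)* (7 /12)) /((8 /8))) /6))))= 7 /19800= 0.00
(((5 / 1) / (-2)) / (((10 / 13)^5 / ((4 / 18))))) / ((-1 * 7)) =371293 / 1260000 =0.29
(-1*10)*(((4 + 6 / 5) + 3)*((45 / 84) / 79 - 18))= 1631841 / 1106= 1475.44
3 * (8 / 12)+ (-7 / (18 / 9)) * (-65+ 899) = -2917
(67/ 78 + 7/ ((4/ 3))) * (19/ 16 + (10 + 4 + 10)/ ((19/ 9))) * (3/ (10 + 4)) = 3637601/ 221312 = 16.44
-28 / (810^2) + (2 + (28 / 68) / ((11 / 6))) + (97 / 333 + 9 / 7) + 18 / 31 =1079210093189 / 246270907575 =4.38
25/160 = 5/32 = 0.16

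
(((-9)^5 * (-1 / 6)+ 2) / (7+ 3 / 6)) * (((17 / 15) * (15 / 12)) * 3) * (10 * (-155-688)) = -94044799 / 2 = -47022399.50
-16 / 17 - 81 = -1393 / 17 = -81.94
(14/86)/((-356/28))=-49/3827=-0.01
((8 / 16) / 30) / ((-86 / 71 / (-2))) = 71 / 2580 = 0.03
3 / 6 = 1 / 2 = 0.50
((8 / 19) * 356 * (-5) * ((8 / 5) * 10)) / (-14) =113920 / 133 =856.54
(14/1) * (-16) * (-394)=88256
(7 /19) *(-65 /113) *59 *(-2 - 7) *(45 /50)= 434889 /4294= 101.28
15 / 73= 0.21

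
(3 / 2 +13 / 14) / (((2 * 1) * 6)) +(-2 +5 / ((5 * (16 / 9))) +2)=257 / 336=0.76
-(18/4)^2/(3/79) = -2133/4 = -533.25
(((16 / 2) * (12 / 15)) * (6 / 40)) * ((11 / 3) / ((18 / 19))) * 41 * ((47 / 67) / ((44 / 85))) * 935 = 116392727 / 603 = 193022.76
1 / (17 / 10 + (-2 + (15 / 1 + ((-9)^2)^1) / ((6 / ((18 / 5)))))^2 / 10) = 250 / 77709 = 0.00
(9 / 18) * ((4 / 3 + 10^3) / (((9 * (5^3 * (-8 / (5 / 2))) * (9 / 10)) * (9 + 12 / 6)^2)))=-751 / 588060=-0.00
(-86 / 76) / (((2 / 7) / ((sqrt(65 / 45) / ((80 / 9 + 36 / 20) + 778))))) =-0.01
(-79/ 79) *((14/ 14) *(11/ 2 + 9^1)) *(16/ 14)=-116/ 7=-16.57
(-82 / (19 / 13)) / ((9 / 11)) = -11726 / 171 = -68.57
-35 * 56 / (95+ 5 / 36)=-14112 / 685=-20.60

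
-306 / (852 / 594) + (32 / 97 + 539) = 2245106 / 6887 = 325.99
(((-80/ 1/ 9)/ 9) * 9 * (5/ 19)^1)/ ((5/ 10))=-4.68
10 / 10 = 1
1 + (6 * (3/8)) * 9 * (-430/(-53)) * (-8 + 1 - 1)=-69607/53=-1313.34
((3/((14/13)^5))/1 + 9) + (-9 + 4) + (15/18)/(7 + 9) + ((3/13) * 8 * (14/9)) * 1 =23583821/2621892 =8.99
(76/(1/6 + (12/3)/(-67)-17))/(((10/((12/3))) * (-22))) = 30552/373505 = 0.08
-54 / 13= -4.15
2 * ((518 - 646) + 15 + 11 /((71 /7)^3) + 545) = 309242650 /357911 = 864.02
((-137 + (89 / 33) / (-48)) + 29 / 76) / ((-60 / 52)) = 53473667 / 451440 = 118.45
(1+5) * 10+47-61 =46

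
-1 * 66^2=-4356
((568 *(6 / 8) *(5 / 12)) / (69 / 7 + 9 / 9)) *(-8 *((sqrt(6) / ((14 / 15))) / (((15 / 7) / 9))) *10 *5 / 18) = -62125 *sqrt(6) / 38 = -4004.59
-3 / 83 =-0.04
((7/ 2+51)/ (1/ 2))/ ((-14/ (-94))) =5123/ 7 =731.86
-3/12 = -1/4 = -0.25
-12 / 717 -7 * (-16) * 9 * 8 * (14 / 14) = 1927292 / 239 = 8063.98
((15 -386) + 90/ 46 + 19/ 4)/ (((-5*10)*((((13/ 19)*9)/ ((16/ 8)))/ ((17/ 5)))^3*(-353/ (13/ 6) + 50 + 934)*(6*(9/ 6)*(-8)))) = -225879483701/ 1361074135590000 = -0.00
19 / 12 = 1.58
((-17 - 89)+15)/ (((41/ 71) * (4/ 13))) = -83993/ 164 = -512.15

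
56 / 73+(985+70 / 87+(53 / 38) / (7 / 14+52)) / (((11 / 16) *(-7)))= -22122571752 / 108400985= -204.08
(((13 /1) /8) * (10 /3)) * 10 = 325 /6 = 54.17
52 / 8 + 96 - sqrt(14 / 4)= 100.63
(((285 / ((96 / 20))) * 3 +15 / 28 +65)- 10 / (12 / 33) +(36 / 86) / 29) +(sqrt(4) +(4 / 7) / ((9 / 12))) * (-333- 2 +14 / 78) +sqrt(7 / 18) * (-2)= -5789237933 / 8170344- sqrt(14) / 3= -709.81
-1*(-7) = 7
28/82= 14/41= 0.34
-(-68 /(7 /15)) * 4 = 4080 /7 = 582.86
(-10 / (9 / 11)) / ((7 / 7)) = -110 / 9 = -12.22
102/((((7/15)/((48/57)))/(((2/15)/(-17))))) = -192/133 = -1.44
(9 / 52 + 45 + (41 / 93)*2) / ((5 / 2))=222721 / 12090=18.42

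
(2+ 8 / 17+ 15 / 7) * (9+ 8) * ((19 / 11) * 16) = 166896 / 77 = 2167.48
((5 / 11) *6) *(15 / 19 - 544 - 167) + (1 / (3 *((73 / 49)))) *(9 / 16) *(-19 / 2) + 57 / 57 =-945755033 / 488224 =-1937.13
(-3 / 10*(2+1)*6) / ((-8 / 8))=27 / 5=5.40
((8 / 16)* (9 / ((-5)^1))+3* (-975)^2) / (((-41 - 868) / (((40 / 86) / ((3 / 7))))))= -44362486 / 13029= -3404.90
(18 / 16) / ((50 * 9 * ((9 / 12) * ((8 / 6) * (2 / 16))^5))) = 648 / 25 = 25.92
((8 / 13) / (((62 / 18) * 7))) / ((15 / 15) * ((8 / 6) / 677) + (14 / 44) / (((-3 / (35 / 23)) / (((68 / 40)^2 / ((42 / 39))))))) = -986578560 / 16665963041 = -0.06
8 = 8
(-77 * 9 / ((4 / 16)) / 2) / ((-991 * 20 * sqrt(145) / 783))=18711 * sqrt(145) / 49550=4.55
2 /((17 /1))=2 /17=0.12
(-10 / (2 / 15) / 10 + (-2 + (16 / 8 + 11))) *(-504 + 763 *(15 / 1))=38293.50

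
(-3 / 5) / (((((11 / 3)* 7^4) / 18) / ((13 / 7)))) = -2106 / 924385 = -0.00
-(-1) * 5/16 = 5/16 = 0.31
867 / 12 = 72.25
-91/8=-11.38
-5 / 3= -1.67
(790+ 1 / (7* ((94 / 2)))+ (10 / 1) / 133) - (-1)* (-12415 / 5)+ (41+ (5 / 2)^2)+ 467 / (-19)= -41762949 / 25004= -1670.25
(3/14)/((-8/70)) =-15/8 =-1.88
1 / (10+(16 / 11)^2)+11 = 16247 / 1466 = 11.08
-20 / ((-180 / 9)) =1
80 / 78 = 40 / 39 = 1.03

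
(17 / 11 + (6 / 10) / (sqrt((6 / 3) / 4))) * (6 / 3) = 4.79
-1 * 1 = -1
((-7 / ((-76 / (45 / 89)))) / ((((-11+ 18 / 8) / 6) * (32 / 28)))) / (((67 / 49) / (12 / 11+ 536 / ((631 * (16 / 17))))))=-256279653 / 6291155816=-0.04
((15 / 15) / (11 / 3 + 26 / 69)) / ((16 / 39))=299 / 496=0.60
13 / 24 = 0.54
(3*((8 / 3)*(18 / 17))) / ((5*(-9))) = -16 / 85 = -0.19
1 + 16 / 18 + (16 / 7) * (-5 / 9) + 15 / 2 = 341 / 42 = 8.12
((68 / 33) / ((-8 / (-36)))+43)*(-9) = -5175 / 11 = -470.45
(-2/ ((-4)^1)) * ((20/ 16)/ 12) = 5/ 96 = 0.05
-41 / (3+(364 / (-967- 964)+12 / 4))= -79171 / 11222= -7.05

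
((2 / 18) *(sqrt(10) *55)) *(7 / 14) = 55 *sqrt(10) / 18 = 9.66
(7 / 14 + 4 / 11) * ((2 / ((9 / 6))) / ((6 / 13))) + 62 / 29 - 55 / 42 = 133579 / 40194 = 3.32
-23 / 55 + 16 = 857 / 55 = 15.58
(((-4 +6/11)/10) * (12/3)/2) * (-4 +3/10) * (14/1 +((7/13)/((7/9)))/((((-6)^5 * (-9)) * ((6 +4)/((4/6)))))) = 35.79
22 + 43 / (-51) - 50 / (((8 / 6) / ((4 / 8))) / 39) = -144859 / 204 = -710.09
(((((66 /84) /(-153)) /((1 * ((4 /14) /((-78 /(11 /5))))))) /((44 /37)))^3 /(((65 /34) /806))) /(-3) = -21.63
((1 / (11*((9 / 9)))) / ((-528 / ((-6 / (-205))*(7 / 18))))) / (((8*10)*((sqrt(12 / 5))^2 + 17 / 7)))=-49 / 9658471680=-0.00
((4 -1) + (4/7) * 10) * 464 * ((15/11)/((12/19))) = 672220/77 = 8730.13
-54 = -54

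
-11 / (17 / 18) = -11.65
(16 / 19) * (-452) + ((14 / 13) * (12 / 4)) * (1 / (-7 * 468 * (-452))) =-3314628077 / 8708232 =-380.63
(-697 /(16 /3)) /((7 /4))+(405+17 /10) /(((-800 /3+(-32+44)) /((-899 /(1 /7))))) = 533472441 /53480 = 9975.18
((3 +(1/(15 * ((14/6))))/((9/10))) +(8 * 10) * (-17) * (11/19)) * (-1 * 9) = 938851/133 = 7059.03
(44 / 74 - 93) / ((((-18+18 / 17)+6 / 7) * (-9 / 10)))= -2034305 / 318681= -6.38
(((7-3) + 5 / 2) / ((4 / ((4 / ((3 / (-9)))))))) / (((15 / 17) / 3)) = -663 / 10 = -66.30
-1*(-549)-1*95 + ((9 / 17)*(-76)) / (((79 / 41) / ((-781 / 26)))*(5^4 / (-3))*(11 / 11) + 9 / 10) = 105095482186 / 232935139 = 451.18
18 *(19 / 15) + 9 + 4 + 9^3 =3824 / 5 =764.80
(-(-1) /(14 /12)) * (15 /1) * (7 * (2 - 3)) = -90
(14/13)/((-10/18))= -126/65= -1.94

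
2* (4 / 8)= 1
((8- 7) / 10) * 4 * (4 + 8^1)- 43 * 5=-1051 / 5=-210.20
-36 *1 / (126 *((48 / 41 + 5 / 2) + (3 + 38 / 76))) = -41 / 1029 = -0.04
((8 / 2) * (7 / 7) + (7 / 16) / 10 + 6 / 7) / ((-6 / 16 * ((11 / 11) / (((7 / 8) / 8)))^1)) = -5489 / 3840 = -1.43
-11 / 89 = -0.12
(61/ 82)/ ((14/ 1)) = 61/ 1148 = 0.05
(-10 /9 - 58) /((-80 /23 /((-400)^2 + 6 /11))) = 2691929177 /990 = 2719120.38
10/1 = 10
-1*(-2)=2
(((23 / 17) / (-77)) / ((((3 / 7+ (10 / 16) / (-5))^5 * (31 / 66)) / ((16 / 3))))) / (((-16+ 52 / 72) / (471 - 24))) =465907753156608 / 205772775725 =2264.19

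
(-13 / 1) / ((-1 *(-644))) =-0.02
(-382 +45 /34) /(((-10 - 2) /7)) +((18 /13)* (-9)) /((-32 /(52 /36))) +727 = 774893 /816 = 949.62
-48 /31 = -1.55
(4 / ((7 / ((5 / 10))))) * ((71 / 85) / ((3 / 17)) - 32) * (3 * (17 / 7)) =-13906 / 245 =-56.76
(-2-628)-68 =-698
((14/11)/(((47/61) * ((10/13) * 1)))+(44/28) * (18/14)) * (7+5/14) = 27187571/886655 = 30.66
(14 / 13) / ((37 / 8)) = 112 / 481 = 0.23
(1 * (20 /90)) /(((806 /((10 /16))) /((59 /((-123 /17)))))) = -5015 /3568968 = -0.00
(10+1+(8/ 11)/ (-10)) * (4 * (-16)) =-38464/ 55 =-699.35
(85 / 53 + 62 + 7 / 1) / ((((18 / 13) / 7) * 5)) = 170261 / 2385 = 71.39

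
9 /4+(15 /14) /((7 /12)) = 4.09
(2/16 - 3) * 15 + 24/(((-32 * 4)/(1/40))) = -27603/640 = -43.13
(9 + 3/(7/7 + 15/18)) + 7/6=779/66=11.80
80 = 80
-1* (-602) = 602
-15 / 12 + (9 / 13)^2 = -521 / 676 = -0.77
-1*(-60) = 60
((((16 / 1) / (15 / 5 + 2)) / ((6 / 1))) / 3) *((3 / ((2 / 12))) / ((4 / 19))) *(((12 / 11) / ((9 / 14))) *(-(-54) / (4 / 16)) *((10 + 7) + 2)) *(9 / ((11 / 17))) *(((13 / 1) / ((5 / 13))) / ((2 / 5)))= 75272416128 / 605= 124417216.74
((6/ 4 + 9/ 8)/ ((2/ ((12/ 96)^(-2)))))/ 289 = 84/ 289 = 0.29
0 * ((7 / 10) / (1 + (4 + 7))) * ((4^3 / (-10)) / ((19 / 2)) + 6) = 0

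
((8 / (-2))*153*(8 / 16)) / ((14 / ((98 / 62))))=-1071 / 31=-34.55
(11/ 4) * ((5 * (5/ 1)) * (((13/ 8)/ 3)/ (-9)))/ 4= -3575/ 3456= -1.03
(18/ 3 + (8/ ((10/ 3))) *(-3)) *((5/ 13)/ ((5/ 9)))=-54/ 65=-0.83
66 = 66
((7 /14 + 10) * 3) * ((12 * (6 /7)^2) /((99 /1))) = 216 /77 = 2.81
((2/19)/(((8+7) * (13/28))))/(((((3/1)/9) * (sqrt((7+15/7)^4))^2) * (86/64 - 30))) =-2401/10602741760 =-0.00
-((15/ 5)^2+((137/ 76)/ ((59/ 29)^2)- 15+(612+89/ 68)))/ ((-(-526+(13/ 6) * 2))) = -2049975729/ 1759628095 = -1.17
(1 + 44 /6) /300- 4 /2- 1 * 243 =-244.97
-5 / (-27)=5 / 27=0.19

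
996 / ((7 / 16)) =15936 / 7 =2276.57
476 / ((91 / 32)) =2176 / 13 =167.38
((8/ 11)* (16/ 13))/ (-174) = -64/ 12441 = -0.01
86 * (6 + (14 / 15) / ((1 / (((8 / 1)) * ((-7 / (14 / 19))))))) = -83764 / 15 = -5584.27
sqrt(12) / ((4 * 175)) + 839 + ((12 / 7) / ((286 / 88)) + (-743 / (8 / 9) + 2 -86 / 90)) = sqrt(3) / 350 + 153871 / 32760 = 4.70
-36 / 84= -3 / 7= -0.43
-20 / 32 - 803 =-6429 / 8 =-803.62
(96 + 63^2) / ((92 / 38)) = 77235 / 46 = 1679.02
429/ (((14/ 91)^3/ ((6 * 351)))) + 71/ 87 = 86344558727/ 348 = 248116548.07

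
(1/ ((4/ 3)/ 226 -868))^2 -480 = -41559869885079/ 86583062500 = -480.00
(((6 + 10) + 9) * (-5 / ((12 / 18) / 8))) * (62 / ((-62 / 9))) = 13500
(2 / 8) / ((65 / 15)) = 3 / 52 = 0.06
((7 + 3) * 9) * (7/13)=630/13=48.46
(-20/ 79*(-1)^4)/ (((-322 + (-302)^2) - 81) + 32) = -20/ 7175807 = -0.00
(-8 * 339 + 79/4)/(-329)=10769/1316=8.18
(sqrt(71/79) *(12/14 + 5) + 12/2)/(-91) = -0.13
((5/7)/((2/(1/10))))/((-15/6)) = -1/70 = -0.01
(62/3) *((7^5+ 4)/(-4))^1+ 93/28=-7295695/84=-86853.51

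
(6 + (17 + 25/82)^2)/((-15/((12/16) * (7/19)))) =-2875467/511024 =-5.63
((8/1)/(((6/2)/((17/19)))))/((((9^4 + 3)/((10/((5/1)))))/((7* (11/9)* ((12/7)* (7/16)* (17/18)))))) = 22253/5050998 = 0.00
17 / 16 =1.06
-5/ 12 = -0.42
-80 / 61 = -1.31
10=10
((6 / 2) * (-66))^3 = -7762392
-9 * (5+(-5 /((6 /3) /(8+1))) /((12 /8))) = 90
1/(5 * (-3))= -1/15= -0.07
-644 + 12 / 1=-632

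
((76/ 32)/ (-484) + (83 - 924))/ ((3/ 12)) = -3256371/ 968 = -3364.02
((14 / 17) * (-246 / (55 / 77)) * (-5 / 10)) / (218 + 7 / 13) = 52234 / 80495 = 0.65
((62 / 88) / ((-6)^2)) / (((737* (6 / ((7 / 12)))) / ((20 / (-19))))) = -1085 / 399253536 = -0.00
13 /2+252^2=127021 /2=63510.50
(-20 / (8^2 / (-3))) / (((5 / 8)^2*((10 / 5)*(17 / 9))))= 54 / 85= 0.64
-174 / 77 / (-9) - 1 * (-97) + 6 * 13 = 40483 / 231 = 175.25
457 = 457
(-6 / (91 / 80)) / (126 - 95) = -480 / 2821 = -0.17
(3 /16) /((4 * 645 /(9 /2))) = 9 /27520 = 0.00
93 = 93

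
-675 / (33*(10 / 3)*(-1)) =135 / 22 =6.14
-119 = -119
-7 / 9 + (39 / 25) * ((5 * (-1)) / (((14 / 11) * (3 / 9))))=-12073 / 630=-19.16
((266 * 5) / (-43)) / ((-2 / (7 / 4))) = 4655 / 172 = 27.06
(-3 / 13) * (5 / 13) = -15 / 169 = -0.09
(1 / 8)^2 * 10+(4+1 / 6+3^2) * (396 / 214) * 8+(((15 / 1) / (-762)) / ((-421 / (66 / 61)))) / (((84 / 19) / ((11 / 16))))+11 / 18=275342734252835 / 1407083767488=195.68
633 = 633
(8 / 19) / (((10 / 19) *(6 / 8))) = 16 / 15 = 1.07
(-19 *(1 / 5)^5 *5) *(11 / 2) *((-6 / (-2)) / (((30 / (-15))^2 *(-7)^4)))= -627 / 12005000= -0.00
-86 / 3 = -28.67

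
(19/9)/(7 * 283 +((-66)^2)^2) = 19/170790453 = 0.00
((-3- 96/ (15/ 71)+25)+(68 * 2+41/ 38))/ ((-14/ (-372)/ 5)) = -5218323/ 133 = -39235.51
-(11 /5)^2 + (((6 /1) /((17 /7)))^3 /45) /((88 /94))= -6055573 /1351075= -4.48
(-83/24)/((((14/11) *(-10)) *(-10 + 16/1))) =913/20160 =0.05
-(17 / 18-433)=7777 / 18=432.06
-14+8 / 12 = -13.33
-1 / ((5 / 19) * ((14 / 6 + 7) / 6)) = -171 / 70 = -2.44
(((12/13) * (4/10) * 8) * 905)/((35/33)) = 1146816/455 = 2520.47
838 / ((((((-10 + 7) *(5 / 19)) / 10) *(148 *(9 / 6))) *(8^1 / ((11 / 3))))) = -87571 / 3996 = -21.91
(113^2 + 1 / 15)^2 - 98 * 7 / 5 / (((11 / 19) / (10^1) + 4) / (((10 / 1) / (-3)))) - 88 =163049088.24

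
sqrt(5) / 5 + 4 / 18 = 2 / 9 + sqrt(5) / 5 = 0.67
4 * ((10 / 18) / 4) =5 / 9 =0.56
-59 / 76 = -0.78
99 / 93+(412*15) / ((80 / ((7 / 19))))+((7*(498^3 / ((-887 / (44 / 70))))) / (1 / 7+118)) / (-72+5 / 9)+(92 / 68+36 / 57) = 9832373410066159 / 94457036121820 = 104.09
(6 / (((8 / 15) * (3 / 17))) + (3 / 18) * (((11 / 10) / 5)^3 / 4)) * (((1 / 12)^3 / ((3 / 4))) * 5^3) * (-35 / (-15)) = 1338759317 / 93312000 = 14.35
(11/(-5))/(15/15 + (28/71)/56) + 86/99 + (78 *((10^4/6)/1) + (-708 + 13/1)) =832069207/6435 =129303.68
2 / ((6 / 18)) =6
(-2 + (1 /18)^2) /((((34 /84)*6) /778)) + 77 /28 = -3508415 /5508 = -636.97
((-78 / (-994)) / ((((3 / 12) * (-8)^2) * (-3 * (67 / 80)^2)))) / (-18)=2600 / 20079297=0.00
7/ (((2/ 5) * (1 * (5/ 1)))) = 7/ 2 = 3.50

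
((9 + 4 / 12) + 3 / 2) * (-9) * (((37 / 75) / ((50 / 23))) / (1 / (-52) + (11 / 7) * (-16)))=1006733 / 1144875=0.88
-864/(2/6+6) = -2592/19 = -136.42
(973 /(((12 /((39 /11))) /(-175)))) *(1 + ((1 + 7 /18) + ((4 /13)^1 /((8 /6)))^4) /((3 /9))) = -151008213475 /580008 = -260355.40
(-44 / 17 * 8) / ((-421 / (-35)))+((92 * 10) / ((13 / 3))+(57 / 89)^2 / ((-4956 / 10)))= 210.59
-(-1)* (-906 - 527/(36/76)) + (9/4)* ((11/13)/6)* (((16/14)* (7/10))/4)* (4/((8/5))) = -3778439/1872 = -2018.40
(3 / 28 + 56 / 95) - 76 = -200307 / 2660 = -75.30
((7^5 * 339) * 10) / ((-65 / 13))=-11395146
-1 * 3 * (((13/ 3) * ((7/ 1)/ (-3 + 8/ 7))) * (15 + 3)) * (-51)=-44982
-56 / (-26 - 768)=28 / 397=0.07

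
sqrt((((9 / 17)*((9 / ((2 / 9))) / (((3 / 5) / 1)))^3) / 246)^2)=661.87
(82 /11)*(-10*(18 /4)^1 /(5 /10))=-7380 /11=-670.91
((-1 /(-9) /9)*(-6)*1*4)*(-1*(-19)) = -152 /27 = -5.63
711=711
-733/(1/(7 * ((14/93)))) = -71834/93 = -772.41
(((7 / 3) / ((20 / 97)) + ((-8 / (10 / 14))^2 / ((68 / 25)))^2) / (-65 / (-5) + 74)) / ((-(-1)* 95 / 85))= 37075591 / 1686060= 21.99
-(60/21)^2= -400/49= -8.16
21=21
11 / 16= 0.69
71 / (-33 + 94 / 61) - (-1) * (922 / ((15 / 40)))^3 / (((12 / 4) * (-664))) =-96260440170881 / 12901437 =-7461218.48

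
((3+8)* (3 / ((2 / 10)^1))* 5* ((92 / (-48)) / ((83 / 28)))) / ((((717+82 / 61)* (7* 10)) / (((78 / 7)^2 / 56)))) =-117367965 / 4989932444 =-0.02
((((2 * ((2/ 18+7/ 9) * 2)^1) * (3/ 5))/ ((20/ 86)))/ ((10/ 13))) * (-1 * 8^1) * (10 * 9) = -214656/ 25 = -8586.24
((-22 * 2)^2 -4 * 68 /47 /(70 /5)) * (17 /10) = 5412868 /1645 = 3290.50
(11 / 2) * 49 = 539 / 2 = 269.50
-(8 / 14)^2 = -16 / 49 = -0.33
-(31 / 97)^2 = -961 / 9409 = -0.10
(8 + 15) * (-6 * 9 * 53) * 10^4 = -658260000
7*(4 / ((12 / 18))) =42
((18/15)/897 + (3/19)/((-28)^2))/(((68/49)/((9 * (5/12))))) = 102831/24723712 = 0.00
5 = 5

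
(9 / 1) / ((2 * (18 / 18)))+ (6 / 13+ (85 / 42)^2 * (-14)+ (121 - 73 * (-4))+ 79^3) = 404094289 / 819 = 493399.62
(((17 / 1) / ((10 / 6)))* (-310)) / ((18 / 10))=-5270 / 3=-1756.67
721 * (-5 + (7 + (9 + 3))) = 10094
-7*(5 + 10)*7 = -735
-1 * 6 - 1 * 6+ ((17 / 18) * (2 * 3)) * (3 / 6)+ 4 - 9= -85 / 6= -14.17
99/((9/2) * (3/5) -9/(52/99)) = -2860/417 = -6.86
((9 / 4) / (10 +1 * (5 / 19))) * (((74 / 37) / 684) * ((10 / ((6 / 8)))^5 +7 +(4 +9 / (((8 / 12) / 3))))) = 204825029 / 758160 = 270.16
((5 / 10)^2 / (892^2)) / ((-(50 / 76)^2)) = -361 / 497290000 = -0.00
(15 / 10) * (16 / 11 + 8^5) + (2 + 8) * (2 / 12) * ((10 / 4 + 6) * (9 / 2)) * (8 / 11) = 49200.55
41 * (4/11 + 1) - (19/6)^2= 18169/396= 45.88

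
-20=-20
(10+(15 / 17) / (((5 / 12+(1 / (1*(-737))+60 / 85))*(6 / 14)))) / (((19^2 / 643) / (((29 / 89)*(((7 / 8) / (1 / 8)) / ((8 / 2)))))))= 130217688335 / 10831906802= 12.02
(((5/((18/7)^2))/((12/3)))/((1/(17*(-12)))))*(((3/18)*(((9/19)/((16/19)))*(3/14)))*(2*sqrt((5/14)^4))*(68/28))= -36125/75264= -0.48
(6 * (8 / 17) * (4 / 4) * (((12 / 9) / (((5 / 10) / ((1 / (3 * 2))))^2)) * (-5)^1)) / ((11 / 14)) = -4480 / 1683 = -2.66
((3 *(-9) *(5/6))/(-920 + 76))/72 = 5/13504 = 0.00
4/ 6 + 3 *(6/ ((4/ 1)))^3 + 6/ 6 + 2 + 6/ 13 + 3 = 5383/ 312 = 17.25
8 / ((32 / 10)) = 5 / 2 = 2.50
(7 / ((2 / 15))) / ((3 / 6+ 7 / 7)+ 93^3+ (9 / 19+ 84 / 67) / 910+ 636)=0.00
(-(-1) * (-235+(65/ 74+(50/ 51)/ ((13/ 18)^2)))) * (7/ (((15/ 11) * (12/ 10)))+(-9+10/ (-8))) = 1179516875/ 850408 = 1387.00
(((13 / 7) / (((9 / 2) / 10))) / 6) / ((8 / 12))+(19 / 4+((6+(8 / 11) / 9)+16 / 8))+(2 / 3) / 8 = 13.95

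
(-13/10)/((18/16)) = -52/45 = -1.16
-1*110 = -110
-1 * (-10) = 10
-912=-912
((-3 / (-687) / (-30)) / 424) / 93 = -1 / 270897840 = -0.00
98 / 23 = 4.26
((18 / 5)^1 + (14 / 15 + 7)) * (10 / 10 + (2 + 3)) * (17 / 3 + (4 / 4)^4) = 1384 / 3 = 461.33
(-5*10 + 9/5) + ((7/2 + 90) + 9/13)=5979/130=45.99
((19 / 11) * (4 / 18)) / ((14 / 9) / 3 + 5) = 114 / 1639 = 0.07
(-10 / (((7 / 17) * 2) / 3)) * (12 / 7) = -3060 / 49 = -62.45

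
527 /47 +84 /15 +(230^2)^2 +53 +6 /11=7233890031876 /2585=2798410070.36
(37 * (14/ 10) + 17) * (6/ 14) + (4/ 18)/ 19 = 176542/ 5985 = 29.50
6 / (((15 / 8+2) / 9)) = 432 / 31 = 13.94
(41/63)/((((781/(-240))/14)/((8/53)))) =-52480/124179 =-0.42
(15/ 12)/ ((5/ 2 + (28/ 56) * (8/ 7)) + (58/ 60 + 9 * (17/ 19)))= 9975/ 96484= 0.10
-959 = -959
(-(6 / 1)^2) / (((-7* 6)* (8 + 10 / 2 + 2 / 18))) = 27 / 413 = 0.07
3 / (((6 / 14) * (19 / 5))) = 1.84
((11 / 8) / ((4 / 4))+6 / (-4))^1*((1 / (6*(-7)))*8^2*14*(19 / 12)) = 38 / 9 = 4.22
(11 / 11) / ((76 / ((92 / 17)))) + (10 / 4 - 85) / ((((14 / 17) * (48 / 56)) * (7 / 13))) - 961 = -1177.98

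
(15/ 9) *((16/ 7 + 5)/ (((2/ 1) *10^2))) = 17/ 280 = 0.06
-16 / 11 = -1.45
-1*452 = -452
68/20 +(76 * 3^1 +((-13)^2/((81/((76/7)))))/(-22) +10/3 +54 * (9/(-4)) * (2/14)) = 13493533/62370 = 216.35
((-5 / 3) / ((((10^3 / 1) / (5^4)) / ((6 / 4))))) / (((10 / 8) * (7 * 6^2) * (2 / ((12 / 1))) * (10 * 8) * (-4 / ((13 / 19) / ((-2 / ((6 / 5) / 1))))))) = -13 / 340480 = -0.00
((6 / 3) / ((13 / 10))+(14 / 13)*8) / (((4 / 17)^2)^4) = 230199995553 / 212992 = 1080791.75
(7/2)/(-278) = -7/556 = -0.01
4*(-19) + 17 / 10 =-743 / 10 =-74.30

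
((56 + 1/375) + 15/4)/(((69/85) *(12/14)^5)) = 25608708251/160963200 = 159.10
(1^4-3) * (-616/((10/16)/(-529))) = -5213824/5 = -1042764.80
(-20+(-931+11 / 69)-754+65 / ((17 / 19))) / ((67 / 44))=-84240772 / 78591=-1071.89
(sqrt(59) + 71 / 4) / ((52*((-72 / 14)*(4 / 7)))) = -3479 / 29952- 49*sqrt(59) / 7488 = -0.17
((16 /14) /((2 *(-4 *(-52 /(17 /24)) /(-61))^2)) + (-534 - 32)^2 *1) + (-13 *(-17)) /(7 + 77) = 13970876851369 /43610112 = 320358.66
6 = 6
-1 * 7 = -7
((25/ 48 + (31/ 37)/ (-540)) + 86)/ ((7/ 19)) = 18768257/ 79920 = 234.84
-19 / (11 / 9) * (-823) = 140733 / 11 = 12793.91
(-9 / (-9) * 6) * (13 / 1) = 78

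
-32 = -32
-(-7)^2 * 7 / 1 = -343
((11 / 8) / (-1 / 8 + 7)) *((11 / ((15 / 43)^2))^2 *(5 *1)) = 413674921 / 50625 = 8171.36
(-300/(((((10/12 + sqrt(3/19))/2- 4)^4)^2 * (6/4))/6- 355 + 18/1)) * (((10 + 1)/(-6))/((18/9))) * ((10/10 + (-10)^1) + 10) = 5635248424809928103796793461964800 * sqrt(57)/2019370767103200158186366042683389313 + 97377999269872013783823017174630400/2019370767103200158186366042683389313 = 0.07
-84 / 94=-42 / 47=-0.89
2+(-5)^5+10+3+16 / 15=-46634 / 15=-3108.93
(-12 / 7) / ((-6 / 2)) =4 / 7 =0.57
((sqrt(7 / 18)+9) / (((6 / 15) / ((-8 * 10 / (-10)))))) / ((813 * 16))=5 * sqrt(14) / 19512+15 / 1084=0.01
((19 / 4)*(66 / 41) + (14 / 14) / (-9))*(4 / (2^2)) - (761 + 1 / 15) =-2780531 / 3690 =-753.53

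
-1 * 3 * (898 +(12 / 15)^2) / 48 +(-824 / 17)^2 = 132548863 / 57800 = 2293.23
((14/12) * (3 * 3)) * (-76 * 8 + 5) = -12663/2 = -6331.50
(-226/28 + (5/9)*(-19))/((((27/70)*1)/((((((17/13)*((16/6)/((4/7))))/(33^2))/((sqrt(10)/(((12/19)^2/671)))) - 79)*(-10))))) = -9270650/243 + 44686880*sqrt(10)/277770405627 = -38150.82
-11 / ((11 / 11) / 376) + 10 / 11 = -45486 / 11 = -4135.09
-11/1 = -11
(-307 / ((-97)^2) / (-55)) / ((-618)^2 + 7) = 307 / 197647382845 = 0.00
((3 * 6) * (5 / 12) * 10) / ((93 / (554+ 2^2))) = 450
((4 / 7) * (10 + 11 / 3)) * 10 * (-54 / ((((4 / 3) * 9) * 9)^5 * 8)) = -205 / 5714053632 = -0.00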